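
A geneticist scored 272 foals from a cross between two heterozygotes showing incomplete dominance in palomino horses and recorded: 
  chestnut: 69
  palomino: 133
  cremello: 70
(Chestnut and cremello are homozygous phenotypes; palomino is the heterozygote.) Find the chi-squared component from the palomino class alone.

With incomplete dominance, a heterozygote × heterozygote cross gives a 1:2:1 phenotypic ratio.
Total ratio parts = 4. Expected numbers out of 272:
  chestnut: 272 × 1/4 = 68
  palomino: 272 × 2/4 = 136
  cremello: 272 × 1/4 = 68
Contribution of palomino: (133 − 136)² / 136 = 0.0662

0.066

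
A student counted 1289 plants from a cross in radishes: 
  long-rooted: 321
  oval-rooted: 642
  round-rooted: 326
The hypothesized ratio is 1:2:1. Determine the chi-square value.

The 1:2:1 ratio has 4 parts, so with N = 1289 the expected counts are:
  long-rooted: 1289 × 1/4 = 322.25
  oval-rooted: 1289 × 2/4 = 644.5
  round-rooted: 1289 × 1/4 = 322.25
χ² = Σ (O − E)² / E
  long-rooted: (321 − 322.25)² / 322.25 = 0.0048
  oval-rooted: (642 − 644.5)² / 644.5 = 0.0097
  round-rooted: (326 − 322.25)² / 322.25 = 0.0436
χ² = 0.0048 + 0.0097 + 0.0436 = 0.0581 ≈ 0.058

0.058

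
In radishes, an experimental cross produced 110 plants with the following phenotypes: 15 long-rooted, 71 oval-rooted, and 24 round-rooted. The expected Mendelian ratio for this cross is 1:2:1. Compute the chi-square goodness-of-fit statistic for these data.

10.782

The 1:2:1 ratio has 4 parts, so with N = 110 the expected counts are:
  long-rooted: 110 × 1/4 = 27.5
  oval-rooted: 110 × 2/4 = 55
  round-rooted: 110 × 1/4 = 27.5
χ² = Σ (O − E)² / E
  long-rooted: (15 − 27.5)² / 27.5 = 5.6818
  oval-rooted: (71 − 55)² / 55 = 4.6545
  round-rooted: (24 − 27.5)² / 27.5 = 0.4455
χ² = 5.6818 + 4.6545 + 0.4455 = 10.7818 ≈ 10.782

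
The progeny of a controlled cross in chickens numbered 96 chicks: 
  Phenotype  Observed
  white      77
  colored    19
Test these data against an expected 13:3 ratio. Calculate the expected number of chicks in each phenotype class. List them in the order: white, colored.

78, 18

Expected counts for N = 96 under a 13:3 ratio (total parts = 16):
  white: 96 × 13/16 = 78
  colored: 96 × 3/16 = 18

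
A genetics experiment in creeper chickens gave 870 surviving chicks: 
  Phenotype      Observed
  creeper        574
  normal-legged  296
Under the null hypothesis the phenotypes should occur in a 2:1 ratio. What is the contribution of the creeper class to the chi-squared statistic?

Expected counts for N = 870 under a 2:1 ratio (total parts = 3):
  creeper: 870 × 2/3 = 580
  normal-legged: 870 × 1/3 = 290
Contribution of creeper: (574 − 580)² / 580 = 0.0621

0.062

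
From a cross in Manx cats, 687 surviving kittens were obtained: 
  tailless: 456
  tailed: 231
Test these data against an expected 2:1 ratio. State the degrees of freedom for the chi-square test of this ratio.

A goodness-of-fit test with 2 phenotype classes has df = 2 − 1 = 1.

1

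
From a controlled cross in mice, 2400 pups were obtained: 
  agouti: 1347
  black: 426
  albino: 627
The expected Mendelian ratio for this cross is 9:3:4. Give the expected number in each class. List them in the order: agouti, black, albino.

Expected counts for N = 2400 under a 9:3:4 ratio (total parts = 16):
  agouti: 2400 × 9/16 = 1350
  black: 2400 × 3/16 = 450
  albino: 2400 × 4/16 = 600

1350, 450, 600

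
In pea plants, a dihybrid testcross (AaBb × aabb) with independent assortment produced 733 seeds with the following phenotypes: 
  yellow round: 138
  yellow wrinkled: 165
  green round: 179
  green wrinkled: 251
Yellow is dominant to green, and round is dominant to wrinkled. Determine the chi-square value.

A dihybrid testcross with independent assortment gives a 1:1:1:1 ratio.
Total ratio parts = 4. Expected numbers out of 733:
  yellow round: 733 × 1/4 = 183.25
  yellow wrinkled: 733 × 1/4 = 183.25
  green round: 733 × 1/4 = 183.25
  green wrinkled: 733 × 1/4 = 183.25
χ² = Σ (O − E)² / E
  yellow round: (138 − 183.25)² / 183.25 = 11.1736
  yellow wrinkled: (165 − 183.25)² / 183.25 = 1.8175
  green round: (179 − 183.25)² / 183.25 = 0.0986
  green wrinkled: (251 − 183.25)² / 183.25 = 25.0481
χ² = 11.1736 + 1.8175 + 0.0986 + 25.0481 = 38.1378 ≈ 38.138

38.138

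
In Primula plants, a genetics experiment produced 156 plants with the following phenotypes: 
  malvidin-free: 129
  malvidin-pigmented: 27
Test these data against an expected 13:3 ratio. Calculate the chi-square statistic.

0.213

Under the 13:3 hypothesis (Σ ratio = 16, N = 156):
  malvidin-free: 156 × 13/16 = 126.75
  malvidin-pigmented: 156 × 3/16 = 29.25
χ² = Σ (O − E)² / E
  malvidin-free: (129 − 126.75)² / 126.75 = 0.0399
  malvidin-pigmented: (27 − 29.25)² / 29.25 = 0.1731
χ² = 0.0399 + 0.1731 = 0.213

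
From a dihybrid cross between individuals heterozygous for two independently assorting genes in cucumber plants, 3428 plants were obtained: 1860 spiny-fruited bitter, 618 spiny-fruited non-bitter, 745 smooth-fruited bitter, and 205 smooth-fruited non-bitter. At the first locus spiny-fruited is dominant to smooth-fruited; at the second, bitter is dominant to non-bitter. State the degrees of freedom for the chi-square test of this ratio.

A dihybrid F₂ with independent assortment and complete dominance at both loci gives a 9:3:3:1 phenotypic ratio.
A goodness-of-fit test with 4 phenotype classes has df = 4 − 1 = 3.

3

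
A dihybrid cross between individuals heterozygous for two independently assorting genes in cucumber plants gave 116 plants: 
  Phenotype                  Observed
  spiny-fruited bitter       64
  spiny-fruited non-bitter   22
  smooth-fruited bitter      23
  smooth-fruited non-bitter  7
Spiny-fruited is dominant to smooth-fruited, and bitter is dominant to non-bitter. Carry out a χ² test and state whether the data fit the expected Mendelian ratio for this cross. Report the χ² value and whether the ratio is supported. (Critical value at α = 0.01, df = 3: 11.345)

A dihybrid F₂ with independent assortment and complete dominance at both loci gives a 9:3:3:1 phenotypic ratio.
Expected counts for N = 116 under a 9:3:3:1 ratio (total parts = 16):
  spiny-fruited bitter: 116 × 9/16 = 65.25
  spiny-fruited non-bitter: 116 × 3/16 = 21.75
  smooth-fruited bitter: 116 × 3/16 = 21.75
  smooth-fruited non-bitter: 116 × 1/16 = 7.25
χ² = Σ (O − E)² / E
  spiny-fruited bitter: (64 − 65.25)² / 65.25 = 0.0239
  spiny-fruited non-bitter: (22 − 21.75)² / 21.75 = 0.0029
  smooth-fruited bitter: (23 − 21.75)² / 21.75 = 0.0718
  smooth-fruited non-bitter: (7 − 7.25)² / 7.25 = 0.0086
χ² = 0.0239 + 0.0029 + 0.0718 + 0.0086 = 0.1072 ≈ 0.107
Degrees of freedom = 4 − 1 = 3; critical value at α = 0.01 is 11.345.
Since 0.107 < 11.345, we fail to reject the null hypothesis — the data are consistent with the 9:3:3:1 ratio.

0.107; consistent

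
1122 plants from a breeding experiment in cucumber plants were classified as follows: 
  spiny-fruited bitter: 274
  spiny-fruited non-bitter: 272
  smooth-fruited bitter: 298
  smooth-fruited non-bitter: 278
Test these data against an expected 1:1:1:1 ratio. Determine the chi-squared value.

1.522

Total ratio parts = 4. Expected numbers out of 1122:
  spiny-fruited bitter: 1122 × 1/4 = 280.5
  spiny-fruited non-bitter: 1122 × 1/4 = 280.5
  smooth-fruited bitter: 1122 × 1/4 = 280.5
  smooth-fruited non-bitter: 1122 × 1/4 = 280.5
χ² = Σ (O − E)² / E
  spiny-fruited bitter: (274 − 280.5)² / 280.5 = 0.1506
  spiny-fruited non-bitter: (272 − 280.5)² / 280.5 = 0.2576
  smooth-fruited bitter: (298 − 280.5)² / 280.5 = 1.0918
  smooth-fruited non-bitter: (278 − 280.5)² / 280.5 = 0.0223
χ² = 0.1506 + 0.2576 + 1.0918 + 0.0223 = 1.5223 ≈ 1.522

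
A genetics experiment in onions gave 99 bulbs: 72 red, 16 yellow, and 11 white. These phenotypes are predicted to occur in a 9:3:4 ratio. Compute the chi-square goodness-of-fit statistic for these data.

12.771

Expected counts for N = 99 under a 9:3:4 ratio (total parts = 16):
  red: 99 × 9/16 = 55.6875
  yellow: 99 × 3/16 = 18.5625
  white: 99 × 4/16 = 24.75
χ² = Σ (O − E)² / E
  red: (72 − 55.6875)² / 55.6875 = 4.7784
  yellow: (16 − 18.5625)² / 18.5625 = 0.3537
  white: (11 − 24.75)² / 24.75 = 7.6389
χ² = 4.7784 + 0.3537 + 7.6389 = 12.771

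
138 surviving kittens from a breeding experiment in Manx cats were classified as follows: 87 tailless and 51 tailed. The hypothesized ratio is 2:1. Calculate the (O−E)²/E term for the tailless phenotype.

Under the 2:1 hypothesis (Σ ratio = 3, N = 138):
  tailless: 138 × 2/3 = 92
  tailed: 138 × 1/3 = 46
Contribution of tailless: (87 − 92)² / 92 = 0.2717

0.272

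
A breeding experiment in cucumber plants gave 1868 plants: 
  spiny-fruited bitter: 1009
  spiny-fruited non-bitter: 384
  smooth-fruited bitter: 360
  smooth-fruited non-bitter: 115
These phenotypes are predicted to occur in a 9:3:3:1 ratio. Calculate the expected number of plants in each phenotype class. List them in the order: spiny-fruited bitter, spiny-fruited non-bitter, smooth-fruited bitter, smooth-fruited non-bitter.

1050.75, 350.25, 350.25, 116.75

Total ratio parts = 16. Expected numbers out of 1868:
  spiny-fruited bitter: 1868 × 9/16 = 1050.75
  spiny-fruited non-bitter: 1868 × 3/16 = 350.25
  smooth-fruited bitter: 1868 × 3/16 = 350.25
  smooth-fruited non-bitter: 1868 × 1/16 = 116.75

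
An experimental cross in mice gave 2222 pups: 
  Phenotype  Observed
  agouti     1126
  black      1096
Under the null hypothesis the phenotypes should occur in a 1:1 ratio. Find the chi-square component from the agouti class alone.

Expected counts for N = 2222 under a 1:1 ratio (total parts = 2):
  agouti: 2222 × 1/2 = 1111
  black: 2222 × 1/2 = 1111
Contribution of agouti: (1126 − 1111)² / 1111 = 0.2025

0.203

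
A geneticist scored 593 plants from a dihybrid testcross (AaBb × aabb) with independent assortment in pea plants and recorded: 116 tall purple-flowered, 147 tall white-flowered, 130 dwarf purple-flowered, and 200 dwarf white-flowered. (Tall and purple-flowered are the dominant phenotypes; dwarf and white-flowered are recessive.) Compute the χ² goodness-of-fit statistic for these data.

A dihybrid testcross with independent assortment gives a 1:1:1:1 ratio.
The 1:1:1:1 ratio has 4 parts, so with N = 593 the expected counts are:
  tall purple-flowered: 593 × 1/4 = 148.25
  tall white-flowered: 593 × 1/4 = 148.25
  dwarf purple-flowered: 593 × 1/4 = 148.25
  dwarf white-flowered: 593 × 1/4 = 148.25
χ² = Σ (O − E)² / E
  tall purple-flowered: (116 − 148.25)² / 148.25 = 7.0156
  tall white-flowered: (147 − 148.25)² / 148.25 = 0.0105
  dwarf purple-flowered: (130 − 148.25)² / 148.25 = 2.2466
  dwarf white-flowered: (200 − 148.25)² / 148.25 = 18.0645
χ² = 7.0156 + 0.0105 + 2.2466 + 18.0645 = 27.3372 ≈ 27.337

27.337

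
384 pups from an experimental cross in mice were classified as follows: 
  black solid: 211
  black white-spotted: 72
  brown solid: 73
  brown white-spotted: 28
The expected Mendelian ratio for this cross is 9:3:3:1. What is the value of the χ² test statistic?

Expected counts for N = 384 under a 9:3:3:1 ratio (total parts = 16):
  black solid: 384 × 9/16 = 216
  black white-spotted: 384 × 3/16 = 72
  brown solid: 384 × 3/16 = 72
  brown white-spotted: 384 × 1/16 = 24
χ² = Σ (O − E)² / E
  black solid: (211 − 216)² / 216 = 0.1157
  black white-spotted: (72 − 72)² / 72 = 0.0000
  brown solid: (73 − 72)² / 72 = 0.0139
  brown white-spotted: (28 − 24)² / 24 = 0.6667
χ² = 0.1157 + 0.0000 + 0.0139 + 0.6667 = 0.7963 ≈ 0.796

0.796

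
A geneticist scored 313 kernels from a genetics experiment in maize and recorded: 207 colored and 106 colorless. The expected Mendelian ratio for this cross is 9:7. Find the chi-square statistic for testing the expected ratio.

12.426

The 9:7 ratio has 16 parts, so with N = 313 the expected counts are:
  colored: 313 × 9/16 = 176.0625
  colorless: 313 × 7/16 = 136.9375
χ² = Σ (O − E)² / E
  colored: (207 − 176.0625)² / 176.0625 = 5.4363
  colorless: (106 − 136.9375)² / 136.9375 = 6.9895
χ² = 5.4363 + 6.9895 = 12.4258 ≈ 12.426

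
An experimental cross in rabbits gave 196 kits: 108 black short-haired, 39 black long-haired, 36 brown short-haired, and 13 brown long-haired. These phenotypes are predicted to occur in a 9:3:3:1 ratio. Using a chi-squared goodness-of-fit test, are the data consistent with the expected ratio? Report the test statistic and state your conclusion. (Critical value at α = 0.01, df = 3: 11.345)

Expected counts for N = 196 under a 9:3:3:1 ratio (total parts = 16):
  black short-haired: 196 × 9/16 = 110.25
  black long-haired: 196 × 3/16 = 36.75
  brown short-haired: 196 × 3/16 = 36.75
  brown long-haired: 196 × 1/16 = 12.25
χ² = Σ (O − E)² / E
  black short-haired: (108 − 110.25)² / 110.25 = 0.0459
  black long-haired: (39 − 36.75)² / 36.75 = 0.1378
  brown short-haired: (36 − 36.75)² / 36.75 = 0.0153
  brown long-haired: (13 − 12.25)² / 12.25 = 0.0459
χ² = 0.0459 + 0.1378 + 0.0153 + 0.0459 = 0.2449 ≈ 0.245
Degrees of freedom = 4 − 1 = 3; critical value at α = 0.01 is 11.345.
Since 0.245 < 11.345, we fail to reject the null hypothesis — the data are consistent with the 9:3:3:1 ratio.

0.245; consistent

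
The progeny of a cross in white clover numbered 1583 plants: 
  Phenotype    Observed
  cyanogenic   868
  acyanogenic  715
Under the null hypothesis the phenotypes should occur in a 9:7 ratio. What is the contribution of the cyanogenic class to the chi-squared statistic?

Expected counts for N = 1583 under a 9:7 ratio (total parts = 16):
  cyanogenic: 1583 × 9/16 = 890.4375
  acyanogenic: 1583 × 7/16 = 692.5625
Contribution of cyanogenic: (868 − 890.4375)² / 890.4375 = 0.5654

0.565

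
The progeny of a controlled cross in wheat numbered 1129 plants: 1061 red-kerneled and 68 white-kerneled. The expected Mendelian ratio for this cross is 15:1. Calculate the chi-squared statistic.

0.099

Under the 15:1 hypothesis (Σ ratio = 16, N = 1129):
  red-kerneled: 1129 × 15/16 = 1058.4375
  white-kerneled: 1129 × 1/16 = 70.5625
χ² = Σ (O − E)² / E
  red-kerneled: (1061 − 1058.4375)² / 1058.4375 = 0.0062
  white-kerneled: (68 − 70.5625)² / 70.5625 = 0.0931
χ² = 0.0062 + 0.0931 = 0.0993 ≈ 0.099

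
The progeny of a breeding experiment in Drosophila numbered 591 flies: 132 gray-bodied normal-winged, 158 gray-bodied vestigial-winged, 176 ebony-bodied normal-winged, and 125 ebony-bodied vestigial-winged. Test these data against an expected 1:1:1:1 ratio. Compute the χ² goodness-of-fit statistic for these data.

Total ratio parts = 4. Expected numbers out of 591:
  gray-bodied normal-winged: 591 × 1/4 = 147.75
  gray-bodied vestigial-winged: 591 × 1/4 = 147.75
  ebony-bodied normal-winged: 591 × 1/4 = 147.75
  ebony-bodied vestigial-winged: 591 × 1/4 = 147.75
χ² = Σ (O − E)² / E
  gray-bodied normal-winged: (132 − 147.75)² / 147.75 = 1.6789
  gray-bodied vestigial-winged: (158 − 147.75)² / 147.75 = 0.7111
  ebony-bodied normal-winged: (176 − 147.75)² / 147.75 = 5.4014
  ebony-bodied vestigial-winged: (125 − 147.75)² / 147.75 = 3.5030
χ² = 1.6789 + 0.7111 + 5.4014 + 3.5030 = 11.2944 ≈ 11.294

11.294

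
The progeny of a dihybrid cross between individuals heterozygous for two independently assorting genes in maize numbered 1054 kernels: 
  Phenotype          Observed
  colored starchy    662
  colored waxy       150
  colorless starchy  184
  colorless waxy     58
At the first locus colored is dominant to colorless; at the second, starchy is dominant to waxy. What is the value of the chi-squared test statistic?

A dihybrid F₂ with independent assortment and complete dominance at both loci gives a 9:3:3:1 phenotypic ratio.
Total ratio parts = 16. Expected numbers out of 1054:
  colored starchy: 1054 × 9/16 = 592.875
  colored waxy: 1054 × 3/16 = 197.625
  colorless starchy: 1054 × 3/16 = 197.625
  colorless waxy: 1054 × 1/16 = 65.875
χ² = Σ (O − E)² / E
  colored starchy: (662 − 592.875)² / 592.875 = 8.0595
  colored waxy: (150 − 197.625)² / 197.625 = 11.4770
  colorless starchy: (184 − 197.625)² / 197.625 = 0.9394
  colorless waxy: (58 − 65.875)² / 65.875 = 0.9414
χ² = 8.0595 + 11.4770 + 0.9394 + 0.9414 = 21.4173 ≈ 21.417

21.417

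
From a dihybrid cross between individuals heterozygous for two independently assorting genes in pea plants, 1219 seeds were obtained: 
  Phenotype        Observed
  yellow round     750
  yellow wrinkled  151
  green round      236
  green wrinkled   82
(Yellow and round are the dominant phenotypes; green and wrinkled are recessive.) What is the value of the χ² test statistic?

A dihybrid F₂ with independent assortment and complete dominance at both loci gives a 9:3:3:1 phenotypic ratio.
Expected counts for N = 1219 under a 9:3:3:1 ratio (total parts = 16):
  yellow round: 1219 × 9/16 = 685.6875
  yellow wrinkled: 1219 × 3/16 = 228.5625
  green round: 1219 × 3/16 = 228.5625
  green wrinkled: 1219 × 1/16 = 76.1875
χ² = Σ (O − E)² / E
  yellow round: (750 − 685.6875)² / 685.6875 = 6.0320
  yellow wrinkled: (151 − 228.5625)² / 228.5625 = 26.3208
  green round: (236 − 228.5625)² / 228.5625 = 0.2420
  green wrinkled: (82 − 76.1875)² / 76.1875 = 0.4434
χ² = 6.0320 + 26.3208 + 0.2420 + 0.4434 = 33.0382 ≈ 33.038

33.038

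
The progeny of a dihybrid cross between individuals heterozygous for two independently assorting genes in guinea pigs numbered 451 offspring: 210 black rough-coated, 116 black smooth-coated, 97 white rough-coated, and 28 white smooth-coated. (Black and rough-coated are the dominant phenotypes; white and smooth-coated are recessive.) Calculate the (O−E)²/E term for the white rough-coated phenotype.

1.829

A dihybrid F₂ with independent assortment and complete dominance at both loci gives a 9:3:3:1 phenotypic ratio.
The 9:3:3:1 ratio has 16 parts, so with N = 451 the expected counts are:
  black rough-coated: 451 × 9/16 = 253.6875
  black smooth-coated: 451 × 3/16 = 84.5625
  white rough-coated: 451 × 3/16 = 84.5625
  white smooth-coated: 451 × 1/16 = 28.1875
Contribution of white rough-coated: (97 − 84.5625)² / 84.5625 = 1.8293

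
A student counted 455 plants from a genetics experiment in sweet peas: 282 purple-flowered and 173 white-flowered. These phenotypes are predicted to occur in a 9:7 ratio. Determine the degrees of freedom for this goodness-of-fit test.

1

A goodness-of-fit test with 2 phenotype classes has df = 2 − 1 = 1.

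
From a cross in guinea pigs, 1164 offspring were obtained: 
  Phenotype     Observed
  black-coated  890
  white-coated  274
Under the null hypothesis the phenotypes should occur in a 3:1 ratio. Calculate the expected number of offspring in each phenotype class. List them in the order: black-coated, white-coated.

Total ratio parts = 4. Expected numbers out of 1164:
  black-coated: 1164 × 3/4 = 873
  white-coated: 1164 × 1/4 = 291

873, 291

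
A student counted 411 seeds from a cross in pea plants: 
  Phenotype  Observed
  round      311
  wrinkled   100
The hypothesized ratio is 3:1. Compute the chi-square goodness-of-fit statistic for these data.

Expected counts for N = 411 under a 3:1 ratio (total parts = 4):
  round: 411 × 3/4 = 308.25
  wrinkled: 411 × 1/4 = 102.75
χ² = Σ (O − E)² / E
  round: (311 − 308.25)² / 308.25 = 0.0245
  wrinkled: (100 − 102.75)² / 102.75 = 0.0736
χ² = 0.0245 + 0.0736 = 0.0981 ≈ 0.098

0.098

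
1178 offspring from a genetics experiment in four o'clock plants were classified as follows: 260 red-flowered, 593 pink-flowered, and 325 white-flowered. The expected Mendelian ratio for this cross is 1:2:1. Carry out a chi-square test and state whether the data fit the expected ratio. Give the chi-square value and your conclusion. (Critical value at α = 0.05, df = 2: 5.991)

7.228; not consistent

The 1:2:1 ratio has 4 parts, so with N = 1178 the expected counts are:
  red-flowered: 1178 × 1/4 = 294.5
  pink-flowered: 1178 × 2/4 = 589
  white-flowered: 1178 × 1/4 = 294.5
χ² = Σ (O − E)² / E
  red-flowered: (260 − 294.5)² / 294.5 = 4.0416
  pink-flowered: (593 − 589)² / 589 = 0.0272
  white-flowered: (325 − 294.5)² / 294.5 = 3.1587
χ² = 4.0416 + 0.0272 + 3.1587 = 7.2275 ≈ 7.228
Degrees of freedom = 3 − 1 = 2; critical value at α = 0.05 is 5.991.
Since 7.228 > 5.991, we reject the null hypothesis — the data do not fit the 1:2:1 ratio.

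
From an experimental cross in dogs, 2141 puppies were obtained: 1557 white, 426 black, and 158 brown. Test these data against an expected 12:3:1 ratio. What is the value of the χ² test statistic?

Total ratio parts = 16. Expected numbers out of 2141:
  white: 2141 × 12/16 = 1605.75
  black: 2141 × 3/16 = 401.4375
  brown: 2141 × 1/16 = 133.8125
χ² = Σ (O − E)² / E
  white: (1557 − 1605.75)² / 1605.75 = 1.4800
  black: (426 − 401.4375)² / 401.4375 = 1.5029
  brown: (158 − 133.8125)² / 133.8125 = 4.3721
χ² = 1.4800 + 1.5029 + 4.3721 = 7.355

7.355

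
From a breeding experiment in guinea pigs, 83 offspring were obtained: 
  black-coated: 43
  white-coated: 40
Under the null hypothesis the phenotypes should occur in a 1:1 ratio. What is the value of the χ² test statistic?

The 1:1 ratio has 2 parts, so with N = 83 the expected counts are:
  black-coated: 83 × 1/2 = 41.5
  white-coated: 83 × 1/2 = 41.5
χ² = Σ (O − E)² / E
  black-coated: (43 − 41.5)² / 41.5 = 0.0542
  white-coated: (40 − 41.5)² / 41.5 = 0.0542
χ² = 0.0542 + 0.0542 = 0.1084 ≈ 0.108

0.108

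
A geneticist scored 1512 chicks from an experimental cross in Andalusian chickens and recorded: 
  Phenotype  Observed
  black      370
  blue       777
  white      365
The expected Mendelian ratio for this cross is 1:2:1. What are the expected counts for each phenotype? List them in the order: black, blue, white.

378, 756, 378

Under the 1:2:1 hypothesis (Σ ratio = 4, N = 1512):
  black: 1512 × 1/4 = 378
  blue: 1512 × 2/4 = 756
  white: 1512 × 1/4 = 378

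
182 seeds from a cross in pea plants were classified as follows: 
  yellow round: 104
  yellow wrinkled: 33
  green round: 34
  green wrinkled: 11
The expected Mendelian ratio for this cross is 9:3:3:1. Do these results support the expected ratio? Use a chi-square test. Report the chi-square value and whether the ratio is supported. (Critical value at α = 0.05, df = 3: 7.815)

Expected counts for N = 182 under a 9:3:3:1 ratio (total parts = 16):
  yellow round: 182 × 9/16 = 102.375
  yellow wrinkled: 182 × 3/16 = 34.125
  green round: 182 × 3/16 = 34.125
  green wrinkled: 182 × 1/16 = 11.375
χ² = Σ (O − E)² / E
  yellow round: (104 − 102.375)² / 102.375 = 0.0258
  yellow wrinkled: (33 − 34.125)² / 34.125 = 0.0371
  green round: (34 − 34.125)² / 34.125 = 0.0005
  green wrinkled: (11 − 11.375)² / 11.375 = 0.0124
χ² = 0.0258 + 0.0371 + 0.0005 + 0.0124 = 0.0758 ≈ 0.076
Degrees of freedom = 4 − 1 = 3; critical value at α = 0.05 is 7.815.
Since 0.076 < 7.815, we fail to reject the null hypothesis — the data are consistent with the 9:3:3:1 ratio.

0.076; consistent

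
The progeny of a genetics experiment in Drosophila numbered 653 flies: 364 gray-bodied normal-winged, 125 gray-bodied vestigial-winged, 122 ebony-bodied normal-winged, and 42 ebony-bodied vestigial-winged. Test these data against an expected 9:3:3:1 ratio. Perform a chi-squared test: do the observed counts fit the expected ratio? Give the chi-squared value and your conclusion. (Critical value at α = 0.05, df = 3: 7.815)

0.120; consistent

Under the 9:3:3:1 hypothesis (Σ ratio = 16, N = 653):
  gray-bodied normal-winged: 653 × 9/16 = 367.3125
  gray-bodied vestigial-winged: 653 × 3/16 = 122.4375
  ebony-bodied normal-winged: 653 × 3/16 = 122.4375
  ebony-bodied vestigial-winged: 653 × 1/16 = 40.8125
χ² = Σ (O − E)² / E
  gray-bodied normal-winged: (364 − 367.3125)² / 367.3125 = 0.0299
  gray-bodied vestigial-winged: (125 − 122.4375)² / 122.4375 = 0.0536
  ebony-bodied normal-winged: (122 − 122.4375)² / 122.4375 = 0.0016
  ebony-bodied vestigial-winged: (42 − 40.8125)² / 40.8125 = 0.0346
χ² = 0.0299 + 0.0536 + 0.0016 + 0.0346 = 0.1197 ≈ 0.120
Degrees of freedom = 4 − 1 = 3; critical value at α = 0.05 is 7.815.
Since 0.120 < 7.815, we fail to reject the null hypothesis — the data are consistent with the 9:3:3:1 ratio.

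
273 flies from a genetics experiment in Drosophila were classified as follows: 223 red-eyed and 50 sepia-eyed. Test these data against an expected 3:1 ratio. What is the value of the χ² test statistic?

6.507

Total ratio parts = 4. Expected numbers out of 273:
  red-eyed: 273 × 3/4 = 204.75
  sepia-eyed: 273 × 1/4 = 68.25
χ² = Σ (O − E)² / E
  red-eyed: (223 − 204.75)² / 204.75 = 1.6267
  sepia-eyed: (50 − 68.25)² / 68.25 = 4.8800
χ² = 1.6267 + 4.8800 = 6.5067 ≈ 6.507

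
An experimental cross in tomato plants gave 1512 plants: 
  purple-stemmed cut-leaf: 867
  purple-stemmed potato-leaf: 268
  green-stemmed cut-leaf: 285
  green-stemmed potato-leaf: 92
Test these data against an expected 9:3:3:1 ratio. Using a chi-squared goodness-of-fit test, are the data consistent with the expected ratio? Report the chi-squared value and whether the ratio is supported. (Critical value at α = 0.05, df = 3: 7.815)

1.242; consistent

Under the 9:3:3:1 hypothesis (Σ ratio = 16, N = 1512):
  purple-stemmed cut-leaf: 1512 × 9/16 = 850.5
  purple-stemmed potato-leaf: 1512 × 3/16 = 283.5
  green-stemmed cut-leaf: 1512 × 3/16 = 283.5
  green-stemmed potato-leaf: 1512 × 1/16 = 94.5
χ² = Σ (O − E)² / E
  purple-stemmed cut-leaf: (867 − 850.5)² / 850.5 = 0.3201
  purple-stemmed potato-leaf: (268 − 283.5)² / 283.5 = 0.8474
  green-stemmed cut-leaf: (285 − 283.5)² / 283.5 = 0.0079
  green-stemmed potato-leaf: (92 − 94.5)² / 94.5 = 0.0661
χ² = 0.3201 + 0.8474 + 0.0079 + 0.0661 = 1.2415 ≈ 1.242
Degrees of freedom = 4 − 1 = 3; critical value at α = 0.05 is 7.815.
Since 1.242 < 7.815, we fail to reject the null hypothesis — the data are consistent with the 9:3:3:1 ratio.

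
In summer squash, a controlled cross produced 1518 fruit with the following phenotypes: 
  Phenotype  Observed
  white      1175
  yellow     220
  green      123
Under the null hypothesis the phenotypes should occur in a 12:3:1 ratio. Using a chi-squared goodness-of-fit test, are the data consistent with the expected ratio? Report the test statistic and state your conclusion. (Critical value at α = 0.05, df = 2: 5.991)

24.181; not consistent

Expected counts for N = 1518 under a 12:3:1 ratio (total parts = 16):
  white: 1518 × 12/16 = 1138.5
  yellow: 1518 × 3/16 = 284.625
  green: 1518 × 1/16 = 94.875
χ² = Σ (O − E)² / E
  white: (1175 − 1138.5)² / 1138.5 = 1.1702
  yellow: (220 − 284.625)² / 284.625 = 14.6733
  green: (123 − 94.875)² / 94.875 = 8.3375
χ² = 1.1702 + 14.6733 + 8.3375 = 24.181
Degrees of freedom = 3 − 1 = 2; critical value at α = 0.05 is 5.991.
Since 24.181 > 5.991, we reject the null hypothesis — the data do not fit the 12:3:1 ratio.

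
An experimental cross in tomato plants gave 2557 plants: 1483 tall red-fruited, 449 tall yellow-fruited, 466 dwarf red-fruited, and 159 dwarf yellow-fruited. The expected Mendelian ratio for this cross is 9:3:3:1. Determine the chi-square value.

Total ratio parts = 16. Expected numbers out of 2557:
  tall red-fruited: 2557 × 9/16 = 1438.3125
  tall yellow-fruited: 2557 × 3/16 = 479.4375
  dwarf red-fruited: 2557 × 3/16 = 479.4375
  dwarf yellow-fruited: 2557 × 1/16 = 159.8125
χ² = Σ (O − E)² / E
  tall red-fruited: (1483 − 1438.3125)² / 1438.3125 = 1.3884
  tall yellow-fruited: (449 − 479.4375)² / 479.4375 = 1.9324
  dwarf red-fruited: (466 − 479.4375)² / 479.4375 = 0.3766
  dwarf yellow-fruited: (159 − 159.8125)² / 159.8125 = 0.0041
χ² = 1.3884 + 1.9324 + 0.3766 + 0.0041 = 3.7015 ≈ 3.702

3.702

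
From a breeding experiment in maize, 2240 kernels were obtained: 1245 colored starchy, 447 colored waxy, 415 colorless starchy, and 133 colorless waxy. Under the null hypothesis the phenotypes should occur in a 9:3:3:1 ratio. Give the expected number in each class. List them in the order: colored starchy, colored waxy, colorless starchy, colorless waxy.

1260, 420, 420, 140

Under the 9:3:3:1 hypothesis (Σ ratio = 16, N = 2240):
  colored starchy: 2240 × 9/16 = 1260
  colored waxy: 2240 × 3/16 = 420
  colorless starchy: 2240 × 3/16 = 420
  colorless waxy: 2240 × 1/16 = 140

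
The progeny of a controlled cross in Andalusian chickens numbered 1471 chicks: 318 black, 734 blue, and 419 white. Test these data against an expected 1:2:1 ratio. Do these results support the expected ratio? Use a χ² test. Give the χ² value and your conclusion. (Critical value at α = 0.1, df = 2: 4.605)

Expected counts for N = 1471 under a 1:2:1 ratio (total parts = 4):
  black: 1471 × 1/4 = 367.75
  blue: 1471 × 2/4 = 735.5
  white: 1471 × 1/4 = 367.75
χ² = Σ (O − E)² / E
  black: (318 − 367.75)² / 367.75 = 6.7303
  blue: (734 − 735.5)² / 735.5 = 0.0031
  white: (419 − 367.75)² / 367.75 = 7.1423
χ² = 6.7303 + 0.0031 + 7.1423 = 13.8757 ≈ 13.876
Degrees of freedom = 3 − 1 = 2; critical value at α = 0.1 is 4.605.
Since 13.876 > 4.605, we reject the null hypothesis — the data do not fit the 1:2:1 ratio.

13.876; not consistent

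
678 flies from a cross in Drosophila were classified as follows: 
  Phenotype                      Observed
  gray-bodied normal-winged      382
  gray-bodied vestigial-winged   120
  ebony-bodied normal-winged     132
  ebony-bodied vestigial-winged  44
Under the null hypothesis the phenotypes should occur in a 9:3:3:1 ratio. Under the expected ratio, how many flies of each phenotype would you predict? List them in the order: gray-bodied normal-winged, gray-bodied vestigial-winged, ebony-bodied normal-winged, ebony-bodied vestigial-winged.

Total ratio parts = 16. Expected numbers out of 678:
  gray-bodied normal-winged: 678 × 9/16 = 381.375
  gray-bodied vestigial-winged: 678 × 3/16 = 127.125
  ebony-bodied normal-winged: 678 × 3/16 = 127.125
  ebony-bodied vestigial-winged: 678 × 1/16 = 42.375

381.375, 127.125, 127.125, 42.375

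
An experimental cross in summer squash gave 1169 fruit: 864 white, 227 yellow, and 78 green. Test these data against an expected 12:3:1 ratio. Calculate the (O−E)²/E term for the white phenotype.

Expected counts for N = 1169 under a 12:3:1 ratio (total parts = 16):
  white: 1169 × 12/16 = 876.75
  yellow: 1169 × 3/16 = 219.1875
  green: 1169 × 1/16 = 73.0625
Contribution of white: (864 − 876.75)² / 876.75 = 0.1854

0.185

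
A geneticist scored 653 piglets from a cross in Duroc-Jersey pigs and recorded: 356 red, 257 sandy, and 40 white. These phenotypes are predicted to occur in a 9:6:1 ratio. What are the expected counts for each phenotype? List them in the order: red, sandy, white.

367.3125, 244.875, 40.8125

Total ratio parts = 16. Expected numbers out of 653:
  red: 653 × 9/16 = 367.3125
  sandy: 653 × 6/16 = 244.875
  white: 653 × 1/16 = 40.8125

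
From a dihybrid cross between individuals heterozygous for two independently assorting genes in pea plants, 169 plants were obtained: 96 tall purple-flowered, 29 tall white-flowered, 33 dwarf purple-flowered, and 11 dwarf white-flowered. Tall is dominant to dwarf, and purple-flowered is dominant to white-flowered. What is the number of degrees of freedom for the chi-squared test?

A dihybrid F₂ with independent assortment and complete dominance at both loci gives a 9:3:3:1 phenotypic ratio.
A goodness-of-fit test with 4 phenotype classes has df = 4 − 1 = 3.

3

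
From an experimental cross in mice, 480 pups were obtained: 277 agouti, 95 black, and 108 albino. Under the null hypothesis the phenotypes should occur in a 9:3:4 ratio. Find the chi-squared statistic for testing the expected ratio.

Under the 9:3:4 hypothesis (Σ ratio = 16, N = 480):
  agouti: 480 × 9/16 = 270
  black: 480 × 3/16 = 90
  albino: 480 × 4/16 = 120
χ² = Σ (O − E)² / E
  agouti: (277 − 270)² / 270 = 0.1815
  black: (95 − 90)² / 90 = 0.2778
  albino: (108 − 120)² / 120 = 1.2000
χ² = 0.1815 + 0.2778 + 1.2000 = 1.6593 ≈ 1.659

1.659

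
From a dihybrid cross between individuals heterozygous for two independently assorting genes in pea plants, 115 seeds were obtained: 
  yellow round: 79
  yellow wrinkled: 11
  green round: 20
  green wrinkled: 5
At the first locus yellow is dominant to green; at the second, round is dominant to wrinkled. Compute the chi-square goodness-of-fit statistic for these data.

9.120

A dihybrid F₂ with independent assortment and complete dominance at both loci gives a 9:3:3:1 phenotypic ratio.
Under the 9:3:3:1 hypothesis (Σ ratio = 16, N = 115):
  yellow round: 115 × 9/16 = 64.6875
  yellow wrinkled: 115 × 3/16 = 21.5625
  green round: 115 × 3/16 = 21.5625
  green wrinkled: 115 × 1/16 = 7.1875
χ² = Σ (O − E)² / E
  yellow round: (79 − 64.6875)² / 64.6875 = 3.1667
  yellow wrinkled: (11 − 21.5625)² / 21.5625 = 5.1741
  green round: (20 − 21.5625)² / 21.5625 = 0.1132
  green wrinkled: (5 − 7.1875)² / 7.1875 = 0.6658
χ² = 3.1667 + 5.1741 + 0.1132 + 0.6658 = 9.1198 ≈ 9.120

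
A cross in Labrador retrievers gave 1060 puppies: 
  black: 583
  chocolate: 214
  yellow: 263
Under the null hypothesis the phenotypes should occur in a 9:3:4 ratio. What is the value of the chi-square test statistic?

1.480

Total ratio parts = 16. Expected numbers out of 1060:
  black: 1060 × 9/16 = 596.25
  chocolate: 1060 × 3/16 = 198.75
  yellow: 1060 × 4/16 = 265
χ² = Σ (O − E)² / E
  black: (583 − 596.25)² / 596.25 = 0.2944
  chocolate: (214 − 198.75)² / 198.75 = 1.1701
  yellow: (263 − 265)² / 265 = 0.0151
χ² = 0.2944 + 1.1701 + 0.0151 = 1.4796 ≈ 1.480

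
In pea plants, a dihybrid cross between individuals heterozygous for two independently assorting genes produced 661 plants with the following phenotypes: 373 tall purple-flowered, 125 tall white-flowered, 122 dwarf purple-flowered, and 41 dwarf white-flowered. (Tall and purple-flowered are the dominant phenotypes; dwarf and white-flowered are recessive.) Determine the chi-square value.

A dihybrid F₂ with independent assortment and complete dominance at both loci gives a 9:3:3:1 phenotypic ratio.
Expected counts for N = 661 under a 9:3:3:1 ratio (total parts = 16):
  tall purple-flowered: 661 × 9/16 = 371.8125
  tall white-flowered: 661 × 3/16 = 123.9375
  dwarf purple-flowered: 661 × 3/16 = 123.9375
  dwarf white-flowered: 661 × 1/16 = 41.3125
χ² = Σ (O − E)² / E
  tall purple-flowered: (373 − 371.8125)² / 371.8125 = 0.0038
  tall white-flowered: (125 − 123.9375)² / 123.9375 = 0.0091
  dwarf purple-flowered: (122 − 123.9375)² / 123.9375 = 0.0303
  dwarf white-flowered: (41 − 41.3125)² / 41.3125 = 0.0024
χ² = 0.0038 + 0.0091 + 0.0303 + 0.0024 = 0.0456 ≈ 0.046

0.046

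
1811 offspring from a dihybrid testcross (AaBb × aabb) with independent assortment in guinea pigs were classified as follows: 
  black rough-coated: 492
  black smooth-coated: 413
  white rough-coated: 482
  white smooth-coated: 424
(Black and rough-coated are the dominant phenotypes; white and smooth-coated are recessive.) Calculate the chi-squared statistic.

10.608

A dihybrid testcross with independent assortment gives a 1:1:1:1 ratio.
The 1:1:1:1 ratio has 4 parts, so with N = 1811 the expected counts are:
  black rough-coated: 1811 × 1/4 = 452.75
  black smooth-coated: 1811 × 1/4 = 452.75
  white rough-coated: 1811 × 1/4 = 452.75
  white smooth-coated: 1811 × 1/4 = 452.75
χ² = Σ (O − E)² / E
  black rough-coated: (492 − 452.75)² / 452.75 = 3.4027
  black smooth-coated: (413 − 452.75)² / 452.75 = 3.4899
  white rough-coated: (482 − 452.75)² / 452.75 = 1.8897
  white smooth-coated: (424 − 452.75)² / 452.75 = 1.8256
χ² = 3.4027 + 3.4899 + 1.8897 + 1.8256 = 10.6079 ≈ 10.608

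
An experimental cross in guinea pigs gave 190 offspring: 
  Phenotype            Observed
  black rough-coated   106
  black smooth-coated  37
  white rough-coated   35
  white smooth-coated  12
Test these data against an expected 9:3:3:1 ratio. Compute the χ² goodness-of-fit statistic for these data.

Expected counts for N = 190 under a 9:3:3:1 ratio (total parts = 16):
  black rough-coated: 190 × 9/16 = 106.875
  black smooth-coated: 190 × 3/16 = 35.625
  white rough-coated: 190 × 3/16 = 35.625
  white smooth-coated: 190 × 1/16 = 11.875
χ² = Σ (O − E)² / E
  black rough-coated: (106 − 106.875)² / 106.875 = 0.0072
  black smooth-coated: (37 − 35.625)² / 35.625 = 0.0531
  white rough-coated: (35 − 35.625)² / 35.625 = 0.0110
  white smooth-coated: (12 − 11.875)² / 11.875 = 0.0013
χ² = 0.0072 + 0.0531 + 0.0110 + 0.0013 = 0.0726 ≈ 0.073

0.073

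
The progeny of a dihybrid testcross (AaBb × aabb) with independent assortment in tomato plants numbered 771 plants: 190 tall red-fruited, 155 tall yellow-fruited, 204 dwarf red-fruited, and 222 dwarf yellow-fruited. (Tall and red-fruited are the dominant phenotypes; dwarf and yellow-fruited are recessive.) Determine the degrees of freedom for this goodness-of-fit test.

3

A dihybrid testcross with independent assortment gives a 1:1:1:1 ratio.
A goodness-of-fit test with 4 phenotype classes has df = 4 − 1 = 3.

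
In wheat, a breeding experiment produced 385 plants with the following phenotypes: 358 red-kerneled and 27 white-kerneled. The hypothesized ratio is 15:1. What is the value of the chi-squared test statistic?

Under the 15:1 hypothesis (Σ ratio = 16, N = 385):
  red-kerneled: 385 × 15/16 = 360.9375
  white-kerneled: 385 × 1/16 = 24.0625
χ² = Σ (O − E)² / E
  red-kerneled: (358 − 360.9375)² / 360.9375 = 0.0239
  white-kerneled: (27 − 24.0625)² / 24.0625 = 0.3586
χ² = 0.0239 + 0.3586 = 0.3825 ≈ 0.383

0.383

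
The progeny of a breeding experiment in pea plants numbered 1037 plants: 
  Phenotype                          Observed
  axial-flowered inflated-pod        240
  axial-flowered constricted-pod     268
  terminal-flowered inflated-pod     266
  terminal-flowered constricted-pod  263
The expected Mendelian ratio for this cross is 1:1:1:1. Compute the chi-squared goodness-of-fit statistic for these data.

1.955

The 1:1:1:1 ratio has 4 parts, so with N = 1037 the expected counts are:
  axial-flowered inflated-pod: 1037 × 1/4 = 259.25
  axial-flowered constricted-pod: 1037 × 1/4 = 259.25
  terminal-flowered inflated-pod: 1037 × 1/4 = 259.25
  terminal-flowered constricted-pod: 1037 × 1/4 = 259.25
χ² = Σ (O − E)² / E
  axial-flowered inflated-pod: (240 − 259.25)² / 259.25 = 1.4294
  axial-flowered constricted-pod: (268 − 259.25)² / 259.25 = 0.2953
  terminal-flowered inflated-pod: (266 − 259.25)² / 259.25 = 0.1757
  terminal-flowered constricted-pod: (263 − 259.25)² / 259.25 = 0.0542
χ² = 1.4294 + 0.2953 + 0.1757 + 0.0542 = 1.9546 ≈ 1.955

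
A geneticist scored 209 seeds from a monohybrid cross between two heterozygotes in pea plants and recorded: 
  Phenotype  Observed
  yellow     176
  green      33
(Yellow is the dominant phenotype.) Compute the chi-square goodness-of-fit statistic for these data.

For a monohybrid cross between heterozygotes with complete dominance, the expected phenotypic ratio is 3:1.
Expected counts for N = 209 under a 3:1 ratio (total parts = 4):
  yellow: 209 × 3/4 = 156.75
  green: 209 × 1/4 = 52.25
χ² = Σ (O − E)² / E
  yellow: (176 − 156.75)² / 156.75 = 2.3640
  green: (33 − 52.25)² / 52.25 = 7.0921
χ² = 2.3640 + 7.0921 = 9.4561 ≈ 9.456

9.456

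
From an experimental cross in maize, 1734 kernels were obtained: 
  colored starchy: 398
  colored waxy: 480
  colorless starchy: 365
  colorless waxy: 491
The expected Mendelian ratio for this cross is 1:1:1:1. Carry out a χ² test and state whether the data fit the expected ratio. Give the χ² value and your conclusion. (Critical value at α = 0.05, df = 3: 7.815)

26.346; not consistent

Total ratio parts = 4. Expected numbers out of 1734:
  colored starchy: 1734 × 1/4 = 433.5
  colored waxy: 1734 × 1/4 = 433.5
  colorless starchy: 1734 × 1/4 = 433.5
  colorless waxy: 1734 × 1/4 = 433.5
χ² = Σ (O − E)² / E
  colored starchy: (398 − 433.5)² / 433.5 = 2.9072
  colored waxy: (480 − 433.5)² / 433.5 = 4.9879
  colorless starchy: (365 − 433.5)² / 433.5 = 10.8241
  colorless waxy: (491 − 433.5)² / 433.5 = 7.6269
χ² = 2.9072 + 4.9879 + 10.8241 + 7.6269 = 26.3461 ≈ 26.346
Degrees of freedom = 4 − 1 = 3; critical value at α = 0.05 is 7.815.
Since 26.346 > 7.815, we reject the null hypothesis — the data do not fit the 1:1:1:1 ratio.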